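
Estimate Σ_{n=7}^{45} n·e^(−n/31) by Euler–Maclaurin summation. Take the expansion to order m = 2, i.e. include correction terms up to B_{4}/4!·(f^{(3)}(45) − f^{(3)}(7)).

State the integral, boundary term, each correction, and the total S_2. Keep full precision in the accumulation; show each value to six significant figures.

∫_7^45 x·e^(−x/31) dx evaluates to 388.137.
Boundary: ½(f(7) + f(45)) = ½(5.58511 + 10.5387) = 8.06188.
So far: 396.199.
k=1: B_{2}/(2)! × [f^{(1)}(45) − f^{(1)}(7)] = 1/12 × (-0.105764 − 0.617708) = -0.0602893.
Running total after k=1: 396.138.
k=2: B_{4}/(4)! × [f^{(3)}(45) − f^{(3)}(7)] = −1/720 × (0.000377336 − 0.00230328) = 2.67492e-06.

S_2 ≈ 396.138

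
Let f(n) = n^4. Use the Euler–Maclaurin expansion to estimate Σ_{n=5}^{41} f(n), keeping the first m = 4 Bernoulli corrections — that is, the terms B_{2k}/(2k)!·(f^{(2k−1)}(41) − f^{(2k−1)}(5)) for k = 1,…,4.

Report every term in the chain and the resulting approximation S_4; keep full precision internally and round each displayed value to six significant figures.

Integral: ∫_5^41 x^4 dx = 2.31706e+07.
Endpoint term: (f(5) + f(41))/2 = (625.000 + 2.82576e+06)/2 = 1.41319e+06.
So far: 2.45838e+07.
k=1: B_{2}/(2)! × [f^{(1)}(41) − f^{(1)}(5)] = 1/12 × (275684 − 500.000) = 22932.0.
Partial sum through k=1: 2.46067e+07.
k=2: B_{4}/(4)! × [f^{(3)}(41) − f^{(3)}(5)] = −1/720 × (984.000 − 120.000) = -1.20000.
Partial sum through k=2: 2.46067e+07.
k=3: B_{6}/(6)! × [f^{(5)}(41) − f^{(5)}(5)] = 1/30240 × (0.00000 − 0.00000) = 0.00000.
Partial sum through k=3: 2.46067e+07.
k=4: B_{8}/(8)! × [f^{(7)}(41) − f^{(7)}(5)] = −1/1209600 × (0.00000 − 0.00000) = 0.00000.

S_4 ≈ 2.46067e+07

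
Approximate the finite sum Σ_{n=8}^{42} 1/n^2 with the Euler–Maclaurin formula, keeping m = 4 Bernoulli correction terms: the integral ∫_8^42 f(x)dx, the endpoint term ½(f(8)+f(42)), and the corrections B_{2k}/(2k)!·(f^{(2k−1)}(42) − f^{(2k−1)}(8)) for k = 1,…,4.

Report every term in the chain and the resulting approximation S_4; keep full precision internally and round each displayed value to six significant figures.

S_4 ≈ 0.109609

The integral term ∫_8^42 1/x^2 dx = 0.101190.
Boundary: ½(f(8) + f(42)) = ½(0.0156250 + 0.000566893) = 0.00809595.
Running total after boundary: 0.109286.
Order-1 term: 1/12 · (-2.69949e-05 − (-0.00390625)) = 0.000323271.
Partial sum through k=1: 0.109610.
Order-2 term: −1/720 · (-1.83639e-07 − (-0.000732422)) = -1.01700e-06.
Partial sum through k=2: 0.109609.
Order-3 term: 1/30240 · (-3.12311e-09 − (-0.000343323)) = 1.13532e-08.
Partial sum through k=3: 0.109609.
Order-4 term: −1/1209600 · (-9.91464e-11 − (-0.000300407)) = -2.48353e-10.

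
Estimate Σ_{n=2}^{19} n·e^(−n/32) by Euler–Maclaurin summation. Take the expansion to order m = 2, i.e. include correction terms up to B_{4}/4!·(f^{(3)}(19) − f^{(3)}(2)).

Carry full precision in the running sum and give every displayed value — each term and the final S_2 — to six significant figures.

Integral: ∫_2^19 x·e^(−x/32) dx = 120.805.
Endpoint term: (f(2) + f(19))/2 = (1.87883 + 10.4928)/2 = 6.18581.
Running total after boundary: 126.991.
Order-1 term: 1/12 · (0.224353 − 0.880700) = -0.0546956.
Running total after k=1: 126.937.
Order-2 term: −1/720 · (0.00129771 − 0.00269485) = 1.94047e-06.

S_2 ≈ 126.937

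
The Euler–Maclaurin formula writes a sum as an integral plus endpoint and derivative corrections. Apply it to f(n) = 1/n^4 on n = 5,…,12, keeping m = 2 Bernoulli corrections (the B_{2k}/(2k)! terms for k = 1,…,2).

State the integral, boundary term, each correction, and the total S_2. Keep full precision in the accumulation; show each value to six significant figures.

S_2 ≈ 0.00340108

The integral term ∫_5^12 1/x^4 dx = 0.00247377.
Endpoint term: (f(5) + f(12))/2 = (0.00160000 + 4.82253e-05)/2 = 0.000824113.
Integral + boundary = 0.00329788.
k=1: B_{2}/(2)! × [f^{(1)}(12) − f^{(1)}(5)] = 1/12 × (-1.60751e-05 − (-0.00128000)) = 0.000105327.
Running total after k=1: 0.00340321.
k=2: B_{4}/(4)! × [f^{(3)}(12) − f^{(3)}(5)] = −1/720 × (-3.34898e-06 − (-0.00153600)) = -2.12868e-06.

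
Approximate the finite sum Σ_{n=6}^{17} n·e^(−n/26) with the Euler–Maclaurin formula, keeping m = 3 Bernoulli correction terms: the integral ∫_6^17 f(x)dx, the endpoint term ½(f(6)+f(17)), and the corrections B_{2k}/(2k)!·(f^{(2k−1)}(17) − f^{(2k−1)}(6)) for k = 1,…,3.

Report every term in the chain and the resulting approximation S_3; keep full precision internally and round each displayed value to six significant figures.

The integral term ∫_6^17 x·e^(−x/26) dx = 79.1370.
Endpoint term: (f(6) + f(17))/2 = (4.76354 + 8.84071)/2 = 6.80212.
Integral + boundary = 85.9391.
k=1: B_{2}/(2)! × [f^{(1)}(17) − f^{(1)}(6)] = 1/12 × (0.180014 − 0.610710) = -0.0358913.
After k=1: 85.9032.
k=2: B_{4}/(4)! × [f^{(3)}(17) − f^{(3)}(6)] = −1/720 × (0.00180488 − 0.00325230) = 2.01031e-06.
After k=2: 85.9032.
k=3: B_{6}/(6)! × [f^{(5)}(17) − f^{(5)}(6)] = 1/30240 × (4.94595e-06 − 8.28578e-06) = -1.10444e-10.

S_3 ≈ 85.9032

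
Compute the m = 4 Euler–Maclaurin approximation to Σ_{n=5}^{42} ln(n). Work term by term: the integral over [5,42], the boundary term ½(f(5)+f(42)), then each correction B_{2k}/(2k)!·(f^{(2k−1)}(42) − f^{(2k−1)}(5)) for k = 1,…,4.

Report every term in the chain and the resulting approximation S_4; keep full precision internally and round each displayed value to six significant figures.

Integral: ∫_5^42 ln(x) dx = 111.935.
½[f(5) + f(42)] = ½[1.60944 + 3.73767] = 2.67355.
Integral + boundary = 114.608.
Correction k=1: B_{2}/2! · (f^{(1)}(42) − f^{(1)}(5)) = 1/12 · (0.0238095 − 0.200000) = -0.0146825.
After k=1: 114.594.
Correction k=2: B_{4}/4! · (f^{(3)}(42) − f^{(3)}(5)) = −1/720 · (2.69949e-05 − 0.0160000) = 2.21847e-05.
After k=2: 114.594.
Correction k=3: B_{6}/6! · (f^{(5)}(42) − f^{(5)}(5)) = 1/30240 · (1.83639e-07 − 0.00768000) = -2.53962e-07.
After k=3: 114.594.
Correction k=4: B_{8}/8! · (f^{(7)}(42) − f^{(7)}(5)) = −1/1209600 · (3.12311e-09 − 0.00921600) = 7.61905e-09.

S_4 ≈ 114.594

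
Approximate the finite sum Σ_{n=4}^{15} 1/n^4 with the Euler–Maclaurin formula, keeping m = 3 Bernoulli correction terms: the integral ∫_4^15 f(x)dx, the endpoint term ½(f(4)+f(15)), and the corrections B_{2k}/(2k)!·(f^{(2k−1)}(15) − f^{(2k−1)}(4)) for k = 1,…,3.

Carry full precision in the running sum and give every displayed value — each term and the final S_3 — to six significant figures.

The integral term ∫_4^15 1/x^4 dx = 0.00510957.
½[f(4) + f(15)] = ½[0.00390625 + 1.97531e-05] = 0.00196300.
So far: 0.00707257.
k=1: B_{2}/(2)! × [f^{(1)}(15) − f^{(1)}(4)] = 1/12 × (-5.26749e-06 − (-0.00390625)) = 0.000325082.
Partial sum through k=1: 0.00739765.
k=2: B_{4}/(4)! × [f^{(3)}(15) − f^{(3)}(4)] = −1/720 × (-7.02332e-07 − (-0.00732422)) = -1.01716e-05.
Partial sum through k=2: 0.00738748.
k=3: B_{6}/(6)! × [f^{(5)}(15) − f^{(5)}(4)] = 1/30240 × (-1.74803e-07 − (-0.0256348)) = 8.47705e-07.

S_3 ≈ 0.00738833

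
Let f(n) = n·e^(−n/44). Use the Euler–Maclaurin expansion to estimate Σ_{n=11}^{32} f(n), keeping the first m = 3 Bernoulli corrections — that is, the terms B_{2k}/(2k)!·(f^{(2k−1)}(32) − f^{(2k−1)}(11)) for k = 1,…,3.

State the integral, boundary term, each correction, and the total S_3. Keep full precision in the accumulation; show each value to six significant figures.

S_3 ≈ 280.771

Integral: ∫_11^32 x·e^(−x/44) dx = 268.793.
½[f(11) + f(32)] = ½[8.56681 + 15.4632] = 12.0150.
Running total after boundary: 280.808.
Correction k=1: B_{2}/2! · (f^{(1)}(32) − f^{(1)}(11)) = 1/12 · (0.131789 − 0.584101) = -0.0376927.
After k=1: 280.771.
Correction k=2: B_{4}/4! · (f^{(3)}(32) − f^{(3)}(11)) = −1/720 · (0.000567272 − 0.00110625) = 7.48582e-07.
After k=2: 280.771.
Correction k=3: B_{6}/6! · (f^{(5)}(32) − f^{(5)}(11)) = 1/30240 · (5.50863e-07 − 9.86982e-07) = -1.44219e-11.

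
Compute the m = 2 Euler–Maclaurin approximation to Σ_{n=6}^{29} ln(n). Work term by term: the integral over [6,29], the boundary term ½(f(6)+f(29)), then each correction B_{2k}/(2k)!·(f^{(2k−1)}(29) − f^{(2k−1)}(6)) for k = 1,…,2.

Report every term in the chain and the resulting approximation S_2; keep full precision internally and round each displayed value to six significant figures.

S_2 ≈ 66.4695

∫_6^29 ln(x) dx evaluates to 63.9010.
Endpoint term: (f(6) + f(29))/2 = (1.79176 + 3.36730)/2 = 2.57953.
Integral + boundary = 66.4805.
Correction k=1: B_{2}/2! · (f^{(1)}(29) − f^{(1)}(6)) = 1/12 · (0.0344828 − 0.166667) = -0.0110153.
After k=1: 66.4695.
Correction k=2: B_{4}/4! · (f^{(3)}(29) − f^{(3)}(6)) = −1/720 · (8.20042e-05 − 0.00925926) = 1.27462e-05.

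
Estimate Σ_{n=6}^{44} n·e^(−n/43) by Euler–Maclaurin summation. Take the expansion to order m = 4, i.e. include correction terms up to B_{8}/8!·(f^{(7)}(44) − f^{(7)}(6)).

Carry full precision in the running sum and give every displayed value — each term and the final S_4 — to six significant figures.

S_4 ≈ 498.443

∫_6^44 x·e^(−x/43) dx evaluates to 487.989.
Boundary: ½(f(6) + f(44)) = ½(5.21858 + 15.8146) = 10.5166.
Running total after boundary: 498.506.
Correction k=1: B_{2}/2! · (f^{(1)}(44) − f^{(1)}(6)) = 1/12 · (-0.00835867 − 0.748400) = -0.0630633.
Partial sum through k=1: 498.443.
Correction k=2: B_{4}/4! · (f^{(3)}(44) − f^{(3)}(6)) = −1/720 · (0.000384255 − 0.00134555) = 1.33514e-06.
Partial sum through k=2: 498.443.
Correction k=3: B_{6}/6! · (f^{(5)}(44) − f^{(5)}(6)) = 1/30240 · (4.18080e-07 − 1.23653e-06) = -2.70652e-11.
Partial sum through k=3: 498.443.
Correction k=4: B_{8}/8! · (f^{(7)}(44) − f^{(7)}(6)) = −1/1209600 · (3.39828e-10 − 9.43938e-10) = 4.99430e-16.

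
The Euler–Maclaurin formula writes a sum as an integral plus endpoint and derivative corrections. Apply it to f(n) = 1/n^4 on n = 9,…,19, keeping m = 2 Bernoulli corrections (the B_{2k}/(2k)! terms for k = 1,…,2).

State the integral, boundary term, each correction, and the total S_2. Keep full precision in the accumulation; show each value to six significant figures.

S_2 ≈ 0.000494170

The integral term ∫_9^19 1/x^4 dx = 0.000408649.
Boundary: ½(f(9) + f(19)) = ½(0.000152416 + 7.67336e-06) = 8.00446e-05.
So far: 0.000488694.
k=1: B_{2}/(2)! × [f^{(1)}(19) − f^{(1)}(9)] = 1/12 × (-1.61544e-06 − (-6.77404e-05)) = 5.51041e-06.
Running total after k=1: 0.000494204.
k=2: B_{4}/(4)! × [f^{(3)}(19) − f^{(3)}(9)] = −1/720 × (-1.34247e-07 − (-2.50890e-05)) = -3.46594e-08.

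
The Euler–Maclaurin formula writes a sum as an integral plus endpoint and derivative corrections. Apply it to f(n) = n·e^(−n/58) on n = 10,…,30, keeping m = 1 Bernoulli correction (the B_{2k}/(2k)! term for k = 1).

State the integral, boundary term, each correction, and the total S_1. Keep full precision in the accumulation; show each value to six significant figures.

Integral: ∫_10^30 x·e^(−x/58) dx = 276.577.
½[f(10) + f(30)] = ½[8.41631 + 17.8849] = 13.1506.
So far: 289.727.
Order-1 term: 1/12 · (0.287803 − 0.696522) = -0.0340599.

S_1 ≈ 289.693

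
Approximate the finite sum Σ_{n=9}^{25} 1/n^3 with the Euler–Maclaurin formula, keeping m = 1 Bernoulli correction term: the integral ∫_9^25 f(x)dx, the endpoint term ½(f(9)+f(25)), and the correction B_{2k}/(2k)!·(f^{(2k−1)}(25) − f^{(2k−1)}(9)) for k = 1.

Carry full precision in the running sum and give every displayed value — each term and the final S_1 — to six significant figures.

S_1 ≈ 0.00612817

The integral term ∫_9^25 1/x^3 dx = 0.00537284.
Endpoint term: (f(9) + f(25))/2 = (0.00137174 + 6.40000e-05)/2 = 0.000717871.
Running total after boundary: 0.00609071.
k=1: B_{2}/(2)! × [f^{(1)}(25) − f^{(1)}(9)] = 1/12 × (-7.68000e-06 − (-0.000457247)) = 3.74639e-05.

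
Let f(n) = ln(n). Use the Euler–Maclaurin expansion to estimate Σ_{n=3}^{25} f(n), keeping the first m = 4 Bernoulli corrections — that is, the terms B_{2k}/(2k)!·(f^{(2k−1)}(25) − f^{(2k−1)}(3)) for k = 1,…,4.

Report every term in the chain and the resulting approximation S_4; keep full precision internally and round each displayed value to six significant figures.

The integral term ∫_3^25 ln(x) dx = 55.1761.
Boundary: ½(f(3) + f(25)) = ½(1.09861 + 3.21888) = 2.15874.
So far: 57.3348.
k=1: B_{2}/(2)! × [f^{(1)}(25) − f^{(1)}(3)] = 1/12 × (0.0400000 − 0.333333) = -0.0244444.
Running total after k=1: 57.3104.
k=2: B_{4}/(4)! × [f^{(3)}(25) − f^{(3)}(3)] = −1/720 × (0.000128000 − 0.0740741) = 0.000102703.
Running total after k=2: 57.3105.
k=3: B_{6}/(6)! × [f^{(5)}(25) − f^{(5)}(3)] = 1/30240 × (2.45760e-06 − 0.0987654) = -3.26597e-06.
Running total after k=3: 57.3105.
k=4: B_{8}/(8)! × [f^{(7)}(25) − f^{(7)}(3)] = −1/1209600 × (1.17965e-07 − 0.329218) = 2.72171e-07.

S_4 ≈ 57.3105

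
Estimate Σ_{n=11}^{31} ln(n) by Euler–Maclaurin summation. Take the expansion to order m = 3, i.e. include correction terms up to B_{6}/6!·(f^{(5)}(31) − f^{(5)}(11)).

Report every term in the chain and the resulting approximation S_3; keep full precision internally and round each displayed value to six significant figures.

S_3 ≈ 62.9878

∫_11^31 ln(x) dx evaluates to 60.0768.
Endpoint term: (f(11) + f(31))/2 = (2.39790 + 3.43399)/2 = 2.91594.
Integral + boundary = 62.9927.
k=1: B_{2}/(2)! × [f^{(1)}(31) − f^{(1)}(11)] = 1/12 × (0.0322581 − 0.0909091) = -0.00488759.
Running total after k=1: 62.9878.
k=2: B_{4}/(4)! × [f^{(3)}(31) − f^{(3)}(11)] = −1/720 × (6.71344e-05 − 0.00150263) = 1.99374e-06.
Running total after k=2: 62.9878.
k=3: B_{6}/(6)! × [f^{(5)}(31) − f^{(5)}(11)] = 1/30240 × (8.38306e-07 − 0.000149021) = -4.90023e-09.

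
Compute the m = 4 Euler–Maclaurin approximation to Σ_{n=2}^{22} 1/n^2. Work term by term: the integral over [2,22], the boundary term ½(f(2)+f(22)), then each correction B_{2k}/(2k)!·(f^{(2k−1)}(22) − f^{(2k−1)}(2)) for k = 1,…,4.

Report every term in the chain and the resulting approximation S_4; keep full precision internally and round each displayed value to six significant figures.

S_4 ≈ 0.600475

The integral term ∫_2^22 1/x^2 dx = 0.454545.
½[f(2) + f(22)] = ½[0.250000 + 0.00206612] = 0.126033.
Running total after boundary: 0.580579.
Order-1 term: 1/12 · (-0.000187829 − (-0.250000)) = 0.0208177.
After k=1: 0.601396.
Order-2 term: −1/720 · (-4.65691e-06 − (-0.750000)) = -0.00104166.
After k=2: 0.600355.
Order-3 term: 1/30240 · (-2.88651e-07 − (-5.62500)) = 0.000186012.
After k=3: 0.600541.
Order-4 term: −1/1209600 · (-3.33977e-08 − (-78.7500)) = -6.51042e-05.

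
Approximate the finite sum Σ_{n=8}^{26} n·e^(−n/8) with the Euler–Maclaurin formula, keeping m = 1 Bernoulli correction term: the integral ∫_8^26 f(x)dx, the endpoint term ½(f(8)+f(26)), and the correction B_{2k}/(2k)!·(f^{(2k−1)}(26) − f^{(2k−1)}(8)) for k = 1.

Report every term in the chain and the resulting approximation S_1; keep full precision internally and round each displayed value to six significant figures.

The integral term ∫_8^26 x·e^(−x/8) dx = 36.5420.
Endpoint term: (f(8) + f(26))/2 = (2.94304 + 1.00813)/2 = 1.97558.
Running total after boundary: 38.5176.
Correction k=1: B_{2}/2! · (f^{(1)}(26) − f^{(1)}(8)) = 1/12 · (-0.0872420 − 0.00000) = -0.00727016.

S_1 ≈ 38.5103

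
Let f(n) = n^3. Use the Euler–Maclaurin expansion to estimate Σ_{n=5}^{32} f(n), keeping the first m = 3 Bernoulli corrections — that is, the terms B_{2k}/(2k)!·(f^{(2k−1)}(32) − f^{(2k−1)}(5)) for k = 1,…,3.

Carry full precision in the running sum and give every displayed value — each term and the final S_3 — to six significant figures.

∫_5^32 x^3 dx evaluates to 261988.
Boundary: ½(f(5) + f(32)) = ½(125.000 + 32768.0) = 16446.5.
So far: 278434.
Order-1 term: 1/12 · (3072.00 − 75.0000) = 249.750.
Running total after k=1: 278684.
Order-2 term: −1/720 · (6.00000 − 6.00000) = 0.00000.
Running total after k=2: 278684.
Order-3 term: 1/30240 · (0.00000 − 0.00000) = 0.00000.

S_3 ≈ 278684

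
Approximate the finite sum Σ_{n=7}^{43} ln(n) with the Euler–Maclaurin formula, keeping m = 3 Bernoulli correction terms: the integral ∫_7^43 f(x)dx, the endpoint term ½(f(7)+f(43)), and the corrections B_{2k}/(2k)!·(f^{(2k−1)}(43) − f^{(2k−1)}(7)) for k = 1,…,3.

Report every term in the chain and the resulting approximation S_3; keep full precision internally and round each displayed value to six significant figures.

The integral term ∫_7^43 ln(x) dx = 112.110.
½[f(7) + f(43)] = ½[1.94591 + 3.76120] = 2.85356.
So far: 114.964.
Correction k=1: B_{2}/2! · (f^{(1)}(43) − f^{(1)}(7)) = 1/12 · (0.0232558 − 0.142857) = -0.00996678.
After k=1: 114.954.
Correction k=2: B_{4}/4! · (f^{(3)}(43) − f^{(3)}(7)) = −1/720 · (2.51550e-05 − 0.00583090) = 8.06354e-06.
After k=2: 114.954.
Correction k=3: B_{6}/6! · (f^{(5)}(43) − f^{(5)}(7)) = 1/30240 · (1.63256e-07 − 0.00142798) = -4.72160e-08.

S_3 ≈ 114.954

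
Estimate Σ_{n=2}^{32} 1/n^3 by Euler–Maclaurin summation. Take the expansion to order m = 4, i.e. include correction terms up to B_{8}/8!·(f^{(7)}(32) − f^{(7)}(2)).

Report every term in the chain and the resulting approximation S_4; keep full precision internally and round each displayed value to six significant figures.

Integral: ∫_2^32 1/x^3 dx = 0.124512.
½[f(2) + f(32)] = ½[0.125000 + 3.05176e-05] = 0.0625153.
So far: 0.187027.
Correction k=1: B_{2}/2! · (f^{(1)}(32) − f^{(1)}(2)) = 1/12 · (-2.86102e-06 − (-0.187500)) = 0.0156248.
Partial sum through k=1: 0.202652.
Correction k=2: B_{4}/4! · (f^{(3)}(32) − f^{(3)}(2)) = −1/720 · (-5.58794e-08 − (-0.937500)) = -0.00130208.
Partial sum through k=2: 0.201350.
Correction k=3: B_{6}/6! · (f^{(5)}(32) − f^{(5)}(2)) = 1/30240 · (-2.29193e-09 − (-9.84375)) = 0.000325521.
Partial sum through k=3: 0.201675.
Correction k=4: B_{8}/8! · (f^{(7)}(32) − f^{(7)}(2)) = −1/1209600 · (-1.61151e-10 − (-177.188)) = -0.000146484.

S_4 ≈ 0.201529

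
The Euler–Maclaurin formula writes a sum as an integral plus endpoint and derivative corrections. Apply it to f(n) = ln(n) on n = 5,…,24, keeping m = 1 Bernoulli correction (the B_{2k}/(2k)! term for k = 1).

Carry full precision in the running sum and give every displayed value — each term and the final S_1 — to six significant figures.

Integral: ∫_5^24 ln(x) dx = 49.2261.
½[f(5) + f(24)] = ½[1.60944 + 3.17805] = 2.39375.
Running total after boundary: 51.6198.
Correction k=1: B_{2}/2! · (f^{(1)}(24) − f^{(1)}(5)) = 1/12 · (0.0416667 − 0.200000) = -0.0131944.

S_1 ≈ 51.6067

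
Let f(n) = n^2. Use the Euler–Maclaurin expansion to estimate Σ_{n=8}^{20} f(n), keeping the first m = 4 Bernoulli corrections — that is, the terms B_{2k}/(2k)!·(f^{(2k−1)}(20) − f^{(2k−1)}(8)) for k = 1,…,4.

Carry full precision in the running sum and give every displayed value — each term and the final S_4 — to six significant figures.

S_4 ≈ 2730.00

Integral: ∫_8^20 x^2 dx = 2496.00.
½[f(8) + f(20)] = ½[64.0000 + 400.000] = 232.000.
Running total after boundary: 2728.00.
k=1: B_{2}/(2)! × [f^{(1)}(20) − f^{(1)}(8)] = 1/12 × (40.0000 − 16.0000) = 2.00000.
Running total after k=1: 2730.00.
k=2: B_{4}/(4)! × [f^{(3)}(20) − f^{(3)}(8)] = −1/720 × (0.00000 − 0.00000) = 0.00000.
Running total after k=2: 2730.00.
k=3: B_{6}/(6)! × [f^{(5)}(20) − f^{(5)}(8)] = 1/30240 × (0.00000 − 0.00000) = 0.00000.
Running total after k=3: 2730.00.
k=4: B_{8}/(8)! × [f^{(7)}(20) − f^{(7)}(8)] = −1/1209600 × (0.00000 − 0.00000) = 0.00000.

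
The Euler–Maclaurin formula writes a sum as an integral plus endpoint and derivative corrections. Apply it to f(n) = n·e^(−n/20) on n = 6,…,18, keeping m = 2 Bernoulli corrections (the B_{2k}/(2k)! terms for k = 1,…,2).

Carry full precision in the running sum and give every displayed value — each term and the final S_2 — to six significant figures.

S_2 ≈ 82.0743

∫_6^18 x·e^(−x/20) dx evaluates to 76.2325.
Endpoint term: (f(6) + f(18))/2 = (4.44491 + 7.31825)/2 = 5.88158.
Running total after boundary: 82.1141.
k=1: B_{2}/(2)! × [f^{(1)}(18) − f^{(1)}(6)] = 1/12 × (0.0406570 − 0.518573) = -0.0398263.
After k=1: 82.0743.
k=2: B_{4}/(4)! × [f^{(3)}(18) − f^{(3)}(6)] = −1/720 × (0.00213449 − 0.00500052) = 3.98060e-06.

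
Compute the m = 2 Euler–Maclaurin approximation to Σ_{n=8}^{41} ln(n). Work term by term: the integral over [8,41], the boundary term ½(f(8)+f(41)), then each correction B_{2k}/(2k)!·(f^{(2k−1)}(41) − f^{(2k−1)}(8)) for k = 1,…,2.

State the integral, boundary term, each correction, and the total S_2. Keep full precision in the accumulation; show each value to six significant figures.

∫_8^41 ln(x) dx evaluates to 102.621.
½[f(8) + f(41)] = ½[2.07944 + 3.71357] = 2.89651.
Running total after boundary: 105.517.
Order-1 term: 1/12 · (0.0243902 − 0.125000) = -0.00838415.
After k=1: 105.509.
Order-2 term: −1/720 · (2.90187e-05 − 0.00390625) = 5.38504e-06.

S_2 ≈ 105.509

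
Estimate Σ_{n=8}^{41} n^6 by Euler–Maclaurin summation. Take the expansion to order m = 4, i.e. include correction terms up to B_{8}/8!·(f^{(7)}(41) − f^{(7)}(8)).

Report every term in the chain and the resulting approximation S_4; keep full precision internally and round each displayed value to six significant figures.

S_4 ≈ 3.02548e+10

The integral term ∫_8^41 x^6 dx = 2.78217e+10.
Endpoint term: (f(8) + f(41))/2 = (262144 + 4.75010e+09)/2 = 2.37518e+09.
Integral + boundary = 3.01969e+10.
k=1: B_{2}/(2)! × [f^{(1)}(41) − f^{(1)}(8)] = 1/12 × (6.95137e+08 − 196608) = 5.79117e+07.
After k=1: 3.02548e+10.
k=2: B_{4}/(4)! × [f^{(3)}(41) − f^{(3)}(8)] = −1/720 × (8.27052e+06 − 61440.0) = -11401.5.
After k=2: 3.02548e+10.
k=3: B_{6}/(6)! × [f^{(5)}(41) − f^{(5)}(8)] = 1/30240 × (29520.0 − 5760.00) = 0.785714.
After k=3: 3.02548e+10.
k=4: B_{8}/(8)! × [f^{(7)}(41) − f^{(7)}(8)] = −1/1209600 × (0.00000 − 0.00000) = 0.00000.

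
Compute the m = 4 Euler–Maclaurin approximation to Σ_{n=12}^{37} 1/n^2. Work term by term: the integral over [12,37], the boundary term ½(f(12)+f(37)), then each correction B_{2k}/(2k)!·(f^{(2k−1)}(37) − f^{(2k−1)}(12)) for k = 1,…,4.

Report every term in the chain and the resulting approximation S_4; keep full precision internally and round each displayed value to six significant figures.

S_4 ≈ 0.0602368

∫_12^37 1/x^2 dx evaluates to 0.0563063.
½[f(12) + f(37)] = ½[0.00694444 + 0.000730460] = 0.00383745.
Running total after boundary: 0.0601438.
Order-1 term: 1/12 · (-3.94843e-05 − (-0.00115741)) = 9.31603e-05.
Partial sum through k=1: 0.0602369.
Order-2 term: −1/720 · (-3.46101e-07 − (-9.64506e-05)) = -1.33478e-07.
Partial sum through k=2: 0.0602368.
Order-3 term: 1/30240 · (-7.58439e-09 − (-2.00939e-05)) = 6.64229e-10.
Partial sum through k=3: 0.0602368.
Order-4 term: −1/1209600 · (-3.10245e-10 − (-7.81429e-06)) = -6.45997e-12.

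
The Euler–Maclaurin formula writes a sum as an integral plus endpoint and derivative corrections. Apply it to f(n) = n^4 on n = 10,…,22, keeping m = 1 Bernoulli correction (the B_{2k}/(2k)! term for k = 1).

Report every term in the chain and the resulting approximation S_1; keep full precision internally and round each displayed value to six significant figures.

The integral term ∫_10^22 x^4 dx = 1.01073e+06.
Endpoint term: (f(10) + f(22))/2 = (10000.0 + 234256)/2 = 122128.
Running total after boundary: 1.13285e+06.
Correction k=1: B_{2}/2! · (f^{(1)}(22) − f^{(1)}(10)) = 1/12 · (42592.0 − 4000.00) = 3216.00.

S_1 ≈ 1.13607e+06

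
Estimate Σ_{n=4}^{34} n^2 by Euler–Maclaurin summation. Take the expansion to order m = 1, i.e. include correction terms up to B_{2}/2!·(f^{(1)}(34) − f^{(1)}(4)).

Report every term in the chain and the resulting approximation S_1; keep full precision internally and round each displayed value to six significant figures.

S_1 ≈ 13671.0

∫_4^34 x^2 dx evaluates to 13080.0.
Boundary: ½(f(4) + f(34)) = ½(16.0000 + 1156.00) = 586.000.
So far: 13666.0.
k=1: B_{2}/(2)! × [f^{(1)}(34) − f^{(1)}(4)] = 1/12 × (68.0000 − 8.00000) = 5.00000.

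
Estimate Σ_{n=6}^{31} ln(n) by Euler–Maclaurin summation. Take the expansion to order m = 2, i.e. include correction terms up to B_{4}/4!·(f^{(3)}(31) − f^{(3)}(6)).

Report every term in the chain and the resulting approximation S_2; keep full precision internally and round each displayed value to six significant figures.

S_2 ≈ 73.3047

Integral: ∫_6^31 ln(x) dx = 70.7030.
½[f(6) + f(31)] = ½[1.79176 + 3.43399] = 2.61287.
So far: 73.3159.
Order-1 term: 1/12 · (0.0322581 − 0.166667) = -0.0112007.
After k=1: 73.3047.
Order-2 term: −1/720 · (6.71344e-05 − 0.00925926) = 1.27668e-05.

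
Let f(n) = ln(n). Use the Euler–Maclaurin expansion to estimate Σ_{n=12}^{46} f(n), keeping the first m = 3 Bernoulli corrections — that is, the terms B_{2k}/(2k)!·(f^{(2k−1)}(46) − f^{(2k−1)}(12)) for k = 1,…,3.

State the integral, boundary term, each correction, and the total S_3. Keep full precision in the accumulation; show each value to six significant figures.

S_3 ≈ 115.450

∫_12^46 ln(x) dx evaluates to 112.299.
Endpoint term: (f(12) + f(46))/2 = (2.48491 + 3.82864)/2 = 3.15677.
Running total after boundary: 115.455.
Correction k=1: B_{2}/2! · (f^{(1)}(46) − f^{(1)}(12)) = 1/12 · (0.0217391 − 0.0833333) = -0.00513285.
Running total after k=1: 115.450.
Correction k=2: B_{4}/4! · (f^{(3)}(46) − f^{(3)}(12)) = −1/720 · (2.05474e-05 − 0.00115741) = 1.57897e-06.
Running total after k=2: 115.450.
Correction k=3: B_{6}/6! · (f^{(5)}(46) − f^{(5)}(12)) = 1/30240 · (1.16526e-07 − 9.64506e-05) = -3.18565e-09.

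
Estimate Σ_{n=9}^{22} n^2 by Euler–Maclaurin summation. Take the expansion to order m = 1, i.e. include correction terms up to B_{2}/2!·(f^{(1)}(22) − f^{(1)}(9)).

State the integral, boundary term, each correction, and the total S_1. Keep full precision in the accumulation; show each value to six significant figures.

S_1 ≈ 3591.00

∫_9^22 x^2 dx evaluates to 3306.33.
Boundary: ½(f(9) + f(22)) = ½(81.0000 + 484.000) = 282.500.
Integral + boundary = 3588.83.
Correction k=1: B_{2}/2! · (f^{(1)}(22) − f^{(1)}(9)) = 1/12 · (44.0000 − 18.0000) = 2.16667.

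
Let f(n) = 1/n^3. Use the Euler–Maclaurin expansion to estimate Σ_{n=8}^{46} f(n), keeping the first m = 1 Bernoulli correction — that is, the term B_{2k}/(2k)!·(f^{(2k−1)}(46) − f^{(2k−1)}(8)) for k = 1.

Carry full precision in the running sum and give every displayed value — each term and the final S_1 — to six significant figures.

Integral: ∫_8^46 1/x^3 dx = 0.00757621.
Boundary: ½(f(8) + f(46)) = ½(0.00195312 + 1.02737e-05) = 0.000981699.
So far: 0.00855790.
Order-1 term: 1/12 · (-6.70023e-07 − (-0.000732422)) = 6.09793e-05.

S_1 ≈ 0.00861888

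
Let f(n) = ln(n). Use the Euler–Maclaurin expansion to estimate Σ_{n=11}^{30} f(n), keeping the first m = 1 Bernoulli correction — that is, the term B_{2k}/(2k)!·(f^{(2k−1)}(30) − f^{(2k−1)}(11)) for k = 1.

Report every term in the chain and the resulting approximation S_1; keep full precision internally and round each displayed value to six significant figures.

S_1 ≈ 59.5538

The integral term ∫_11^30 ln(x) dx = 56.6591.
Endpoint term: (f(11) + f(30))/2 = (2.39790 + 3.40120)/2 = 2.89955.
So far: 59.5586.
k=1: B_{2}/(2)! × [f^{(1)}(30) − f^{(1)}(11)] = 1/12 × (0.0333333 − 0.0909091) = -0.00479798.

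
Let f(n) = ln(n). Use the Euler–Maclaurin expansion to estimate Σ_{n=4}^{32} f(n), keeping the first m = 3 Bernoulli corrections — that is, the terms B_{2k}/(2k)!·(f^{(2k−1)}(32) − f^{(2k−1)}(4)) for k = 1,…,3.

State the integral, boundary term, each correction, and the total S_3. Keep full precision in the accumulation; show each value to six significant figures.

Integral: ∫_4^32 ln(x) dx = 77.3584.
Endpoint term: (f(4) + f(32))/2 = (1.38629 + 3.46574)/2 = 2.42602.
So far: 79.7844.
Correction k=1: B_{2}/2! · (f^{(1)}(32) − f^{(1)}(4)) = 1/12 · (0.0312500 − 0.250000) = -0.0182292.
Partial sum through k=1: 79.7662.
Correction k=2: B_{4}/4! · (f^{(3)}(32) − f^{(3)}(4)) = −1/720 · (6.10352e-05 − 0.0312500) = 4.33180e-05.
Partial sum through k=2: 79.7662.
Correction k=3: B_{6}/6! · (f^{(5)}(32) − f^{(5)}(4)) = 1/30240 · (7.15256e-07 − 0.0234375) = -7.75026e-07.

S_3 ≈ 79.7662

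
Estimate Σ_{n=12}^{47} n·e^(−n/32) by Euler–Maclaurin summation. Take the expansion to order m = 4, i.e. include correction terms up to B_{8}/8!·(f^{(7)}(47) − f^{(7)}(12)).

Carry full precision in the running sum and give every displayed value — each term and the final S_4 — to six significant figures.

∫_12^47 x·e^(−x/32) dx evaluates to 385.725.
Boundary: ½(f(12) + f(47)) = ½(8.24747 + 10.8200) = 9.53374.
Integral + boundary = 395.258.
Order-1 term: 1/12 · (-0.107912 − 0.429556) = -0.0447890.
After k=1: 395.214.
Order-2 term: −1/720 · (0.000344252 − 0.00176185) = 1.96889e-06.
After k=2: 395.214.
Order-3 term: 1/30240 · (7.75280e-07 − 3.03146e-06) = -7.46090e-11.
After k=3: 395.214.
Order-4 term: −1/1209600 · (1.18591e-09 − 4.24058e-09) = 2.52535e-15.

S_4 ≈ 395.214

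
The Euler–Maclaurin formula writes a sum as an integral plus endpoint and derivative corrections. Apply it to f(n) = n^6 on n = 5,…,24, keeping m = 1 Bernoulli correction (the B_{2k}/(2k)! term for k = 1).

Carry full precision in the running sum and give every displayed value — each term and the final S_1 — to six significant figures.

S_1 ≈ 7.54738e+08

The integral term ∫_5^24 x^6 dx = 6.55199e+08.
Endpoint term: (f(5) + f(24))/2 = (15625.0 + 1.91103e+08)/2 = 9.55593e+07.
Running total after boundary: 7.50758e+08.
k=1: B_{2}/(2)! × [f^{(1)}(24) − f^{(1)}(5)] = 1/12 × (4.77757e+07 − 18750.0) = 3.97975e+06.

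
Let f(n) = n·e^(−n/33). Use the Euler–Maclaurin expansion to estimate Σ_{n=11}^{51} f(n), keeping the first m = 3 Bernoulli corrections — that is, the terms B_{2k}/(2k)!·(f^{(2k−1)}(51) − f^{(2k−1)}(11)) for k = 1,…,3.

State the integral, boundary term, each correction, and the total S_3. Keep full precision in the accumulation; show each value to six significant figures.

The integral term ∫_11^51 x·e^(−x/33) dx = 449.372.
Endpoint term: (f(11) + f(51))/2 = (7.88184 + 10.8740)/2 = 9.37790.
Integral + boundary = 458.750.
k=1: B_{2}/(2)! × [f^{(1)}(51) − f^{(1)}(11)] = 1/12 × (-0.116299 − 0.477688) = -0.0494989.
After k=1: 458.700.
k=2: B_{4}/(4)! × [f^{(3)}(51) − f^{(3)}(11)] = −1/720 × (0.000284785 − 0.00175459) = 2.04140e-06.
After k=2: 458.700.
k=3: B_{6}/(6)! × [f^{(5)}(51) − f^{(5)}(11)] = 1/30240 × (6.21087e-07 − 2.81959e-06) = -7.27019e-11.

S_3 ≈ 458.700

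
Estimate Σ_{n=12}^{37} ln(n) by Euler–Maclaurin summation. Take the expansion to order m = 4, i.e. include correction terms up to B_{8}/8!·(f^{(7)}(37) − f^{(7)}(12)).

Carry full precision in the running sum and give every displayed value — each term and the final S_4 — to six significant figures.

S_4 ≈ 81.8283

∫_12^37 ln(x) dx evaluates to 78.7851.
Endpoint term: (f(12) + f(37))/2 = (2.48491 + 3.61092)/2 = 3.04791.
Running total after boundary: 81.8330.
Correction k=1: B_{2}/2! · (f^{(1)}(37) − f^{(1)}(12)) = 1/12 · (0.0270270 − 0.0833333) = -0.00469219.
Running total after k=1: 81.8283.
Correction k=2: B_{4}/4! · (f^{(3)}(37) − f^{(3)}(12)) = −1/720 · (3.94843e-05 − 0.00115741) = 1.55267e-06.
Running total after k=2: 81.8283.
Correction k=3: B_{6}/6! · (f^{(5)}(37) − f^{(5)}(12)) = 1/30240 · (3.46101e-07 − 9.64506e-05) = -3.17806e-09.
Running total after k=3: 81.8283.
Correction k=4: B_{8}/8! · (f^{(7)}(37) − f^{(7)}(12)) = −1/1209600 · (7.58439e-09 − 2.00939e-05) = 1.66057e-11.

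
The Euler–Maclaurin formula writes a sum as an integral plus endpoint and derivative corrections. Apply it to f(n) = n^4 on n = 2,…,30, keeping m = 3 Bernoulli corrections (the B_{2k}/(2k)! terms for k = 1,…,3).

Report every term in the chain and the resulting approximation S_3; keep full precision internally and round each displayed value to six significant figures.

S_3 ≈ 5.27400e+06

Integral: ∫_2^30 x^4 dx = 4.85999e+06.
Boundary: ½(f(2) + f(30)) = ½(16.0000 + 810000) = 405008.
Running total after boundary: 5.26500e+06.
k=1: B_{2}/(2)! × [f^{(1)}(30) − f^{(1)}(2)] = 1/12 × (108000 − 32.0000) = 8997.33.
Running total after k=1: 5.27400e+06.
k=2: B_{4}/(4)! × [f^{(3)}(30) − f^{(3)}(2)] = −1/720 × (720.000 − 48.0000) = -0.933333.
Running total after k=2: 5.27400e+06.
k=3: B_{6}/(6)! × [f^{(5)}(30) − f^{(5)}(2)] = 1/30240 × (0.00000 − 0.00000) = 0.00000.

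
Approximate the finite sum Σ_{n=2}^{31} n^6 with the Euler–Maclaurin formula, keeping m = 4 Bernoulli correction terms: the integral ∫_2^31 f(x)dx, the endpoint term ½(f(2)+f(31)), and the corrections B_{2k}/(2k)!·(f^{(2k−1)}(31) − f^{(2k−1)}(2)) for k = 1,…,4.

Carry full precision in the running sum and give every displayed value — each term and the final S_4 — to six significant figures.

S_4 ≈ 4.38843e+09

The integral term ∫_2^31 x^6 dx = 3.93037e+09.
½[f(2) + f(31)] = ½[64.0000 + 8.87504e+08] = 4.43752e+08.
Integral + boundary = 4.37413e+09.
Correction k=1: B_{2}/2! · (f^{(1)}(31) − f^{(1)}(2)) = 1/12 · (1.71775e+08 − 192.000) = 1.43146e+07.
Running total after k=1: 4.38844e+09.
Correction k=2: B_{4}/4! · (f^{(3)}(31) − f^{(3)}(2)) = −1/720 · (3.57492e+06 − 960.000) = -4963.83.
Running total after k=2: 4.38843e+09.
Correction k=3: B_{6}/6! · (f^{(5)}(31) − f^{(5)}(2)) = 1/30240 · (22320.0 − 1440.00) = 0.690476.
Running total after k=3: 4.38843e+09.
Correction k=4: B_{8}/8! · (f^{(7)}(31) − f^{(7)}(2)) = −1/1209600 · (0.00000 − 0.00000) = 0.00000.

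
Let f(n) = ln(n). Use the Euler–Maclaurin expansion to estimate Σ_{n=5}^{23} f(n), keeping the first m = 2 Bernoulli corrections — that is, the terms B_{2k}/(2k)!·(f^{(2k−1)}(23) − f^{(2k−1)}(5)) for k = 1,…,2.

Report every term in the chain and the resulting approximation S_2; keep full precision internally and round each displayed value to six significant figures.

The integral term ∫_5^23 ln(x) dx = 46.0692.
Endpoint term: (f(5) + f(23))/2 = (1.60944 + 3.13549)/2 = 2.37247.
So far: 48.4416.
k=1: B_{2}/(2)! × [f^{(1)}(23) − f^{(1)}(5)] = 1/12 × (0.0434783 − 0.200000) = -0.0130435.
Partial sum through k=1: 48.4286.
k=2: B_{4}/(4)! × [f^{(3)}(23) − f^{(3)}(5)] = −1/720 × (0.000164379 − 0.0160000) = 2.19939e-05.

S_2 ≈ 48.4286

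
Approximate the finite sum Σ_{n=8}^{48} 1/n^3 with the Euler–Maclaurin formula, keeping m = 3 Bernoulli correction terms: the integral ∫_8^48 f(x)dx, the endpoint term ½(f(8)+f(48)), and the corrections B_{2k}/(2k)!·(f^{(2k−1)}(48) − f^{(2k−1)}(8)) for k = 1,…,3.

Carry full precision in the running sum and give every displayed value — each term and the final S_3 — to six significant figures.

S_3 ≈ 0.00863724

The integral term ∫_8^48 1/x^3 dx = 0.00759549.
½[f(8) + f(48)] = ½[0.00195312 + 9.04225e-06] = 0.000981084.
Running total after boundary: 0.00857657.
Correction k=1: B_{2}/2! · (f^{(1)}(48) − f^{(1)}(8)) = 1/12 · (-5.65140e-07 − (-0.000732422)) = 6.09881e-05.
Running total after k=1: 0.00863756.
Correction k=2: B_{4}/4! · (f^{(3)}(48) − f^{(3)}(8)) = −1/720 · (-4.90573e-09 − (-0.000228882)) = -3.17885e-07.
Running total after k=2: 0.00863724.
Correction k=3: B_{6}/6! · (f^{(5)}(48) − f^{(5)}(8)) = 1/30240 · (-8.94274e-11 − (-0.000150204)) = 4.96705e-09.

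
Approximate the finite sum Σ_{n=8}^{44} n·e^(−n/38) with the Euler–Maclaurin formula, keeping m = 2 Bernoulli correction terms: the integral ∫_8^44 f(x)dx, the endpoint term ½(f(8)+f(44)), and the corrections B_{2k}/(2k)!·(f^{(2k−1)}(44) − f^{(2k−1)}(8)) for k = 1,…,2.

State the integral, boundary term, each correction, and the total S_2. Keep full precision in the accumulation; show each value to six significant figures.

∫_8^44 x·e^(−x/38) dx evaluates to 437.274.
Endpoint term: (f(8) + f(44))/2 = (6.48126 + 13.8225)/2 = 10.1519.
Integral + boundary = 447.426.
k=1: B_{2}/(2)! × [f^{(1)}(44) − f^{(1)}(8)] = 1/12 × (-0.0496021 − 0.639598) = -0.0574334.
Running total after k=1: 447.369.
k=2: B_{4}/(4)! × [f^{(3)}(44) − f^{(3)}(8)] = −1/720 × (0.000400756 − 0.00156504) = 1.61706e-06.

S_2 ≈ 447.369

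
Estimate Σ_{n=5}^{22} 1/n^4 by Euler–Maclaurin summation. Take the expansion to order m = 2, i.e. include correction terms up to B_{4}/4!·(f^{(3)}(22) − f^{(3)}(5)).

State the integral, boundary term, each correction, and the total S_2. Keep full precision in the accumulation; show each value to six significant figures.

Integral: ∫_5^22 1/x^4 dx = 0.00263536.
Endpoint term: (f(5) + f(22))/2 = (0.00160000 + 4.26883e-06)/2 = 0.000802134.
Integral + boundary = 0.00343750.
Correction k=1: B_{2}/2! · (f^{(1)}(22) − f^{(1)}(5)) = 1/12 · (-7.76152e-07 − (-0.00128000)) = 0.000106602.
Running total after k=1: 0.00354410.
Correction k=2: B_{4}/4! · (f^{(3)}(22) − f^{(3)}(5)) = −1/720 · (-4.81086e-08 − (-0.00153600)) = -2.13327e-06.

S_2 ≈ 0.00354197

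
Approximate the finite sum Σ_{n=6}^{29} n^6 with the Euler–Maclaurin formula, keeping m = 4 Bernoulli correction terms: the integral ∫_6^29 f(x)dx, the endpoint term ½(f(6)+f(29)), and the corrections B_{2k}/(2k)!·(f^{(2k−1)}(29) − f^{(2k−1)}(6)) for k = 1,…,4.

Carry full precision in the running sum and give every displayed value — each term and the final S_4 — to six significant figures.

S_4 ≈ 2.77191e+09

Integral: ∫_6^29 x^6 dx = 2.46423e+09.
Boundary: ½(f(6) + f(29)) = ½(46656.0 + 5.94823e+08) = 2.97435e+08.
Integral + boundary = 2.76166e+09.
Correction k=1: B_{2}/2! · (f^{(1)}(29) − f^{(1)}(6)) = 1/12 · (1.23067e+08 − 46656.0) = 1.02517e+07.
After k=1: 2.77191e+09.
Correction k=2: B_{4}/4! · (f^{(3)}(29) − f^{(3)}(6)) = −1/720 · (2.92668e+06 − 25920.0) = -4028.83.
After k=2: 2.77191e+09.
Correction k=3: B_{6}/6! · (f^{(5)}(29) − f^{(5)}(6)) = 1/30240 · (20880.0 − 4320.00) = 0.547619.
After k=3: 2.77191e+09.
Correction k=4: B_{8}/8! · (f^{(7)}(29) − f^{(7)}(6)) = −1/1209600 · (0.00000 − 0.00000) = 0.00000.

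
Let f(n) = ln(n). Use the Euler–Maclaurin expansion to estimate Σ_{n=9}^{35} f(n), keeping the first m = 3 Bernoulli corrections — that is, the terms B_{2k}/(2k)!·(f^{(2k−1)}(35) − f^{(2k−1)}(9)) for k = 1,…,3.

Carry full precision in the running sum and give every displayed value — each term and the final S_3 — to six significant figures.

S_3 ≈ 81.5316

Integral: ∫_9^35 ln(x) dx = 78.6622.
Boundary: ½(f(9) + f(35)) = ½(2.19722 + 3.55535) = 2.87629.
So far: 81.5384.
Correction k=1: B_{2}/2! · (f^{(1)}(35) − f^{(1)}(9)) = 1/12 · (0.0285714 − 0.111111) = -0.00687831.
Partial sum through k=1: 81.5316.
Correction k=2: B_{4}/4! · (f^{(3)}(35) − f^{(3)}(9)) = −1/720 · (4.66472e-05 − 0.00274348) = 3.74561e-06.
Partial sum through k=2: 81.5316.
Correction k=3: B_{6}/6! · (f^{(5)}(35) − f^{(5)}(9)) = 1/30240 · (4.56952e-07 − 0.000406442) = -1.34254e-08.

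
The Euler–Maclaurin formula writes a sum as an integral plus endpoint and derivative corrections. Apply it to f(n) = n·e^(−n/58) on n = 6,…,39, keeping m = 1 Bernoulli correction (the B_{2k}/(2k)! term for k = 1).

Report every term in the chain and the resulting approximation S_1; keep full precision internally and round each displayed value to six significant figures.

S_1 ≈ 487.869

∫_6^39 x·e^(−x/58) dx evaluates to 475.263.
Endpoint term: (f(6) + f(39))/2 = (5.41034 + 19.9085)/2 = 12.6594.
So far: 487.922.
k=1: B_{2}/(2)! × [f^{(1)}(39) − f^{(1)}(6)] = 1/12 × (0.167225 − 0.808441) = -0.0534347.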